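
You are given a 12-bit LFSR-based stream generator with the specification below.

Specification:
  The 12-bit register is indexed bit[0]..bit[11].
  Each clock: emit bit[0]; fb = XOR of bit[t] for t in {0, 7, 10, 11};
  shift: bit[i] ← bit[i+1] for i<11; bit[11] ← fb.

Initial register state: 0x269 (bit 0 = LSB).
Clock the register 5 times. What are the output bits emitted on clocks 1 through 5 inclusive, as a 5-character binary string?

reg_0 = 0x269
clock 1: out=1, reg = 0x934
clock 2: out=0, reg = 0xC9A
clock 3: out=0, reg = 0xE4D
clock 4: out=1, reg = 0xF26
clock 5: out=0, reg = 0x793

10010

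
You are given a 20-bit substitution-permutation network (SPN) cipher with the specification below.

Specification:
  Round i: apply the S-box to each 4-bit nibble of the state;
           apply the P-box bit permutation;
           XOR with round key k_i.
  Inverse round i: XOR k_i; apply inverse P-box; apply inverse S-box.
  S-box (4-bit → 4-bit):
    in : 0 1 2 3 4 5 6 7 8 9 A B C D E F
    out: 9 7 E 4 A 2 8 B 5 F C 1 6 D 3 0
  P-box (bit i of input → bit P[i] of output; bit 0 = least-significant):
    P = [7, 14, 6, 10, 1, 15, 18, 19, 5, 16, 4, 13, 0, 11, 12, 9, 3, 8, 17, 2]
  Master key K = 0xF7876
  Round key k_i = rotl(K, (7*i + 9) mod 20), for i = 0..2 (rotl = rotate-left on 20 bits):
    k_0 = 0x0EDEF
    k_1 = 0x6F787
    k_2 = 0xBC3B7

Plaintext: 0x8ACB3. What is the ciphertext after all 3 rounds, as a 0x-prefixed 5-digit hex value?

s_0 = plaintext = 0x8ACB3
s_1 = Round(s_0, k_0) = 0x3FFB5
s_2 = Round(s_1, k_1) = 0x4B785
s_3 = Round(s_2, k_2) = 0xEA290

0xEA290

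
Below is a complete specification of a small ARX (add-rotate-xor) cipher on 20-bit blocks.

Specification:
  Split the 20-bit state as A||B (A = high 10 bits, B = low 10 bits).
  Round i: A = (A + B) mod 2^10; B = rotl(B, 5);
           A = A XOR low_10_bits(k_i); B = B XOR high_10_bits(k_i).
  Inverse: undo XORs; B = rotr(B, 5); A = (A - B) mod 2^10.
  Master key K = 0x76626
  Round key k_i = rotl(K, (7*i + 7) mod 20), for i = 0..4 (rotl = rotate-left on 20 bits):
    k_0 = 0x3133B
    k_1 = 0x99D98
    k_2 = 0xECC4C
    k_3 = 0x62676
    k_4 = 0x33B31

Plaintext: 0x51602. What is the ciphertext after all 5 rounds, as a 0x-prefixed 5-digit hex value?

s_0 = plaintext = 0x51602
s_1 = Round(s_0, k_0) = 0x1F094
s_2 = Round(s_1, k_1) = 0x220E3
s_3 = Round(s_2, k_2) = 0x49FD4
s_4 = Round(s_3, k_3) = 0xA3717
s_5 = Round(s_4, k_4) = 0xA5636

0xA5636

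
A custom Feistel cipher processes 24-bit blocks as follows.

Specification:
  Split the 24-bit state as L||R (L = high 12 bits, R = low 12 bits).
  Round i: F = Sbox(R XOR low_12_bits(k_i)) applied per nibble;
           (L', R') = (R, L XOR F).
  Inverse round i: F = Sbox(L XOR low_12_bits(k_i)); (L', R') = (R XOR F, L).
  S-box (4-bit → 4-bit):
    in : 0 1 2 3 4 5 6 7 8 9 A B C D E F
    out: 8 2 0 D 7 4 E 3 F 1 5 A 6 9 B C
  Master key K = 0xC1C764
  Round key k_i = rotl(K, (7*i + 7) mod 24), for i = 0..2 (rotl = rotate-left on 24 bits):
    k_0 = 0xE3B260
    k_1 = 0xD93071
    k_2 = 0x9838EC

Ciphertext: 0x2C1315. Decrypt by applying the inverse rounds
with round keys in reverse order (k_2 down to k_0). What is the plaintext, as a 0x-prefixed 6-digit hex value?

s_0 = ciphertext = 0x2C1315
s_1 = InvRound(s_0, k_2) = 0x61C2C1
s_2 = InvRound(s_1, k_1) = 0xC2861C
s_3 = InvRound(s_2, k_0) = 0xD63C28

0xD63C28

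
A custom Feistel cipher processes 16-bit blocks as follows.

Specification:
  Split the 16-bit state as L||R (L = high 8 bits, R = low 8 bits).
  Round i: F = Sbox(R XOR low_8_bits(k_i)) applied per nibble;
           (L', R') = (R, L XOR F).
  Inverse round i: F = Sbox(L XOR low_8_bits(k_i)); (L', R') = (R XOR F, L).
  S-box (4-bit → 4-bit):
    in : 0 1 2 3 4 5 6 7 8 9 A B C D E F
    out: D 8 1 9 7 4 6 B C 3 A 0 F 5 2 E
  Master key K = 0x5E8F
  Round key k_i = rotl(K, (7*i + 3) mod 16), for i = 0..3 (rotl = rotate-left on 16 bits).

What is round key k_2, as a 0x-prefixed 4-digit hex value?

K = 0x5E8F
k_0 = rotl(K, (7*0+3) mod 16) = rotl(K, 3) = 0xF47A
k_1 = rotl(K, (7*1+3) mod 16) = rotl(K, 10) = 0x3D7A
k_2 = rotl(K, (7*2+3) mod 16) = rotl(K, 1) = 0xBD1E

0xBD1E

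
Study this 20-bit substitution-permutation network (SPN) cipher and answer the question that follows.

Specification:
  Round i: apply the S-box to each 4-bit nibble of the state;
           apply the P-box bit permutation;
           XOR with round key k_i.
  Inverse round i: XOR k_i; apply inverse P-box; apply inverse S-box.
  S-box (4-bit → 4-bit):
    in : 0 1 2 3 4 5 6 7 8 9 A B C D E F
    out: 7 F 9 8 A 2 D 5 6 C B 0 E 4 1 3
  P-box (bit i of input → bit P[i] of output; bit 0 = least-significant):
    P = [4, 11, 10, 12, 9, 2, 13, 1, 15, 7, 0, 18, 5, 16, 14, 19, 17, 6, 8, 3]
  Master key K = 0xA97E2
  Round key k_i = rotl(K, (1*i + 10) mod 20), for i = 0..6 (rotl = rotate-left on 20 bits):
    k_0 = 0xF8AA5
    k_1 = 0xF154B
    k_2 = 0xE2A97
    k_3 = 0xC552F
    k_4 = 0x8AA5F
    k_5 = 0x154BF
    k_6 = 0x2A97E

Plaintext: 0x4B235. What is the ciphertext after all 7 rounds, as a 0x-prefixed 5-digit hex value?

s_0 = plaintext = 0x4B235
s_1 = Round(s_0, k_0) = 0xB02EF
s_2 = Round(s_1, k_1) = 0xADF7B
s_3 = Round(s_2, k_2) = 0xCC85F
s_4 = Round(s_3, k_3) = 0x51CF2
s_5 = Round(s_4, k_4) = 0x5F8AA
s_6 = Round(s_5, k_5) = 0x04E48
s_7 = Round(s_6, k_6) = 0x92438

0x92438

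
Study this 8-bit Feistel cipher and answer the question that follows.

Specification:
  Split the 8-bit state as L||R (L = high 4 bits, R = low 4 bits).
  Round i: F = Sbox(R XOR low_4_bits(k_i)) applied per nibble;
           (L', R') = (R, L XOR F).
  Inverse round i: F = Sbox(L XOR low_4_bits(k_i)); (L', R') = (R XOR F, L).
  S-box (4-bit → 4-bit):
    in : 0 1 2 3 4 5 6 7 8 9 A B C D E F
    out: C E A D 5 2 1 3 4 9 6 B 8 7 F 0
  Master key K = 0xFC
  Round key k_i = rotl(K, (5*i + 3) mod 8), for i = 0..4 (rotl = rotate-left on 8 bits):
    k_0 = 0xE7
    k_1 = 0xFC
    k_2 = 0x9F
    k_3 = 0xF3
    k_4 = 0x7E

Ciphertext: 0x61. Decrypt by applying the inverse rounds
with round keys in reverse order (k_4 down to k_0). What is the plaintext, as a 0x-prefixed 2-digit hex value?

0x20

s_0 = ciphertext = 0x61
s_1 = InvRound(s_0, k_4) = 0x56
s_2 = InvRound(s_1, k_3) = 0x75
s_3 = InvRound(s_2, k_2) = 0x17
s_4 = InvRound(s_3, k_1) = 0x01
s_5 = InvRound(s_4, k_0) = 0x20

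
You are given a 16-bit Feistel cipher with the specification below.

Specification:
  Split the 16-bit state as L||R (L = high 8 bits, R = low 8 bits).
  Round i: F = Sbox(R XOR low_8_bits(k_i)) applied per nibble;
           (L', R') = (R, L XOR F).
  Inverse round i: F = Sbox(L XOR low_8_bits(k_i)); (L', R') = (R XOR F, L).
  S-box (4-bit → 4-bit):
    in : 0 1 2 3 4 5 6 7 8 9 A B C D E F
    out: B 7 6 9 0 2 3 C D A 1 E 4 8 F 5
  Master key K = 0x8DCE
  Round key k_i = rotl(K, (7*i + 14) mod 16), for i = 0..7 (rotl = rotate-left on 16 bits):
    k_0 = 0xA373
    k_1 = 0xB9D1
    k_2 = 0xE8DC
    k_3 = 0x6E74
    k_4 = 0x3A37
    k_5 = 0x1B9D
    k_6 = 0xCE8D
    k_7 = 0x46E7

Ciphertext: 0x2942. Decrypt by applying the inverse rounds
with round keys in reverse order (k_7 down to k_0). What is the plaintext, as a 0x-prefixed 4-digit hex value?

0xD78E

s_0 = ciphertext = 0x2942
s_1 = InvRound(s_0, k_7) = 0x0D29
s_2 = InvRound(s_1, k_6) = 0xF20D
s_3 = InvRound(s_2, k_5) = 0x38F2
s_4 = InvRound(s_3, k_4) = 0x4738
s_5 = InvRound(s_4, k_3) = 0xA147
s_6 = InvRound(s_5, k_2) = 0x8FA1
s_7 = InvRound(s_6, k_1) = 0x8E8F
s_8 = InvRound(s_7, k_0) = 0xD78E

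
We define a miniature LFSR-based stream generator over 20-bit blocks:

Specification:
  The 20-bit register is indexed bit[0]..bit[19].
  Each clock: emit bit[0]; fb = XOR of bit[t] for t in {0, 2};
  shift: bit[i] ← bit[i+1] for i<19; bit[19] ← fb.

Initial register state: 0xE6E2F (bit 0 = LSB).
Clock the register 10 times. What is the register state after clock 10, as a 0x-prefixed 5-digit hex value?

0x6939B

reg_0 = 0xE6E2F
clock 1: out=1, reg = 0x73717
clock 2: out=1, reg = 0x39B8B
clock 3: out=1, reg = 0x9CDC5
clock 4: out=1, reg = 0x4E6E2
clock 5: out=0, reg = 0x27371
clock 6: out=1, reg = 0x939B8
clock 7: out=0, reg = 0x49CDC
clock 8: out=0, reg = 0xA4E6E
clock 9: out=0, reg = 0xD2737
clock 10: out=1, reg = 0x6939B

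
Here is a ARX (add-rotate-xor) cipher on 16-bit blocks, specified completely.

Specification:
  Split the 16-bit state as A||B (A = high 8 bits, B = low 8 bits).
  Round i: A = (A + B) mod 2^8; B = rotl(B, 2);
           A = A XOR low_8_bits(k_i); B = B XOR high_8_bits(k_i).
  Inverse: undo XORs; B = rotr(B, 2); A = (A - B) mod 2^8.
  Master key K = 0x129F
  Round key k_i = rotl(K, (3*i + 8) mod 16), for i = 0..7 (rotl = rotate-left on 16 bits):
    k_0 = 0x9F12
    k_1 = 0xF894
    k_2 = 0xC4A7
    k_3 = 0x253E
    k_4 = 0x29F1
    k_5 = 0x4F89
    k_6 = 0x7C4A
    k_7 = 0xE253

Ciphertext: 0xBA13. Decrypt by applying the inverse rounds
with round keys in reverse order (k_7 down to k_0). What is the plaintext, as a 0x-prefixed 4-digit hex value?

0xC9E0

s_0 = ciphertext = 0xBA13
s_1 = InvRound(s_0, k_7) = 0x6D7C
s_2 = InvRound(s_1, k_6) = 0x2700
s_3 = InvRound(s_2, k_5) = 0xDBD3
s_4 = InvRound(s_3, k_4) = 0x6CBE
s_5 = InvRound(s_4, k_3) = 0x6CE6
s_6 = InvRound(s_5, k_2) = 0x4388
s_7 = InvRound(s_6, k_1) = 0xBB1C
s_8 = InvRound(s_7, k_0) = 0xC9E0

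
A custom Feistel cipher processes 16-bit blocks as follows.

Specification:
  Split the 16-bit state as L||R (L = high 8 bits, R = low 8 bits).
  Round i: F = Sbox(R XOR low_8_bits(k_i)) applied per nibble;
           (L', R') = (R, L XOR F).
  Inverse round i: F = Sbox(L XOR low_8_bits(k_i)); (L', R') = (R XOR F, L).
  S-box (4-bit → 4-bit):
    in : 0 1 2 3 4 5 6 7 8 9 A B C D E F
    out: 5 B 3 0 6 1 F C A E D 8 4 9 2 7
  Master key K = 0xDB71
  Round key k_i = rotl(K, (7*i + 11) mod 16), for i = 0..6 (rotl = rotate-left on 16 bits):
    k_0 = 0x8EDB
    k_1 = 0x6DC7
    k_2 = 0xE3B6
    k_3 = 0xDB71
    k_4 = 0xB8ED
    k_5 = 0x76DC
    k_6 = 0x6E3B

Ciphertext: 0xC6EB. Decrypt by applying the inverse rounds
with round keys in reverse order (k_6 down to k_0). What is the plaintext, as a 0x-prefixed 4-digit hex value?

0x6B8D

s_0 = ciphertext = 0xC6EB
s_1 = InvRound(s_0, k_6) = 0x92C6
s_2 = InvRound(s_1, k_5) = 0xA492
s_3 = InvRound(s_2, k_4) = 0xFCA4
s_4 = InvRound(s_3, k_3) = 0x0DFC
s_5 = InvRound(s_4, k_2) = 0x740D
s_6 = InvRound(s_5, k_1) = 0x8D74
s_7 = InvRound(s_6, k_0) = 0x6B8D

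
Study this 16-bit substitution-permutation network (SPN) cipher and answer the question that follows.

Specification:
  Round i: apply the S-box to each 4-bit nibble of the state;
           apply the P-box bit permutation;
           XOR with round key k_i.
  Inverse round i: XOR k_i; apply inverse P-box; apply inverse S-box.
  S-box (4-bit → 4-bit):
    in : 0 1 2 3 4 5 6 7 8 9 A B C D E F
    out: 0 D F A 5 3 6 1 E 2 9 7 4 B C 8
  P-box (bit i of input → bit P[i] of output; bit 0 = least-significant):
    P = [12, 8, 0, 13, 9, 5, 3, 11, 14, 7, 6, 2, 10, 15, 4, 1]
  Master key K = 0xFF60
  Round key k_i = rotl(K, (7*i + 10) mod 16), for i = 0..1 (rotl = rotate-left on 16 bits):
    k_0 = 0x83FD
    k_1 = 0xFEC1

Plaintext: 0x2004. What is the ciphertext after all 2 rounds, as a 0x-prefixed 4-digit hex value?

0x92DA

s_0 = plaintext = 0x2004
s_1 = Round(s_0, k_0) = 0x17EE
s_2 = Round(s_1, k_1) = 0x92DA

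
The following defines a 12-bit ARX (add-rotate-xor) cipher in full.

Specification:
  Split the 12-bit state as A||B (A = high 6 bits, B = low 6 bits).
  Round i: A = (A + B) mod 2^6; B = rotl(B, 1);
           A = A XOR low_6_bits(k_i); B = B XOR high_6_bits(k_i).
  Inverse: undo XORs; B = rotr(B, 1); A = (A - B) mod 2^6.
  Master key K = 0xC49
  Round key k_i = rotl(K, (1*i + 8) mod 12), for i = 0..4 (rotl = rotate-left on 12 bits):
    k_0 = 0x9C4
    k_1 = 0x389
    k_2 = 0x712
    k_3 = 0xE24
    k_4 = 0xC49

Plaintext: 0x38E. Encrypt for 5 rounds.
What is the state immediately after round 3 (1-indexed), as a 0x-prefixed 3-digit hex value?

0x06F

s_0 = plaintext = 0x38E
s_1 = Round(s_0, k_0) = 0x63B
s_2 = Round(s_1, k_1) = 0x6B9
s_3 = Round(s_2, k_2) = 0x06F
s_4 = Round(s_3, k_3) = 0x527
s_5 = Round(s_4, k_4) = 0xCBE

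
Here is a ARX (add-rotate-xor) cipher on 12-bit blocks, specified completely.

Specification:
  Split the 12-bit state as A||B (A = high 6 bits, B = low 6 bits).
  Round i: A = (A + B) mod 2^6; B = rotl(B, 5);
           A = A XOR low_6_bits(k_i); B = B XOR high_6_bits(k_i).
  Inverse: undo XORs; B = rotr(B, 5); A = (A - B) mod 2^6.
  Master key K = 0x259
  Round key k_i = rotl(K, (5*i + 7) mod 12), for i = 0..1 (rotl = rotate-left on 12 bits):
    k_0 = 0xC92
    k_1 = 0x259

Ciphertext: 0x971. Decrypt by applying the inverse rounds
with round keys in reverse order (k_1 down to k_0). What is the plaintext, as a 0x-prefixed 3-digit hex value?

s_0 = ciphertext = 0x971
s_1 = InvRound(s_0, k_1) = 0x2F1
s_2 = InvRound(s_1, k_0) = 0x4C6

0x4C6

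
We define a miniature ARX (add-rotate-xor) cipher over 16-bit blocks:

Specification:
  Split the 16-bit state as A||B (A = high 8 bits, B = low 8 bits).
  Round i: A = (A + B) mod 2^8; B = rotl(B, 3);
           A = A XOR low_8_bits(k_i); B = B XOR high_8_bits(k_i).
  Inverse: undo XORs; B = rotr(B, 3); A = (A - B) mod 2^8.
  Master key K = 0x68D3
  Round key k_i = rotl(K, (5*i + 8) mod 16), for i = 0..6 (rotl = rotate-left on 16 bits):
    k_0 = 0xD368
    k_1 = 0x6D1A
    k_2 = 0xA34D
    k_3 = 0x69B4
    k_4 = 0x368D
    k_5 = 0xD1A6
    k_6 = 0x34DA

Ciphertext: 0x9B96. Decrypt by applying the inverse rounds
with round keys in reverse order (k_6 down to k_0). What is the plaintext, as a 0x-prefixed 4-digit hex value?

s_0 = ciphertext = 0x9B96
s_1 = InvRound(s_0, k_6) = 0xED54
s_2 = InvRound(s_1, k_5) = 0x9BB0
s_3 = InvRound(s_2, k_4) = 0x46D0
s_4 = InvRound(s_3, k_3) = 0xBB37
s_5 = InvRound(s_4, k_2) = 0x6492
s_6 = InvRound(s_5, k_1) = 0x7FFF
s_7 = InvRound(s_6, k_0) = 0x9285

0x9285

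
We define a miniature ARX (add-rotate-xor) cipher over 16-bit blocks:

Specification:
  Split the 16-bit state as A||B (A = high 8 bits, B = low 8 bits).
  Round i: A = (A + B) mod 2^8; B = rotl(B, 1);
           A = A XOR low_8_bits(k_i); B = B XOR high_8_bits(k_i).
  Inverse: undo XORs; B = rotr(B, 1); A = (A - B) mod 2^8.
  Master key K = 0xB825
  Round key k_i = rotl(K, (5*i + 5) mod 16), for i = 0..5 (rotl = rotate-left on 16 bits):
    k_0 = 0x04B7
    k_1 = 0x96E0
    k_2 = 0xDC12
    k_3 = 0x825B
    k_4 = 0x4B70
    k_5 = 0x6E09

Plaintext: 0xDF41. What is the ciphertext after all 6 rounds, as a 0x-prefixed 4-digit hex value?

s_0 = plaintext = 0xDF41
s_1 = Round(s_0, k_0) = 0x9786
s_2 = Round(s_1, k_1) = 0xFD9B
s_3 = Round(s_2, k_2) = 0x8AEB
s_4 = Round(s_3, k_3) = 0x2E55
s_5 = Round(s_4, k_4) = 0xF3E1
s_6 = Round(s_5, k_5) = 0xDDAD

0xDDAD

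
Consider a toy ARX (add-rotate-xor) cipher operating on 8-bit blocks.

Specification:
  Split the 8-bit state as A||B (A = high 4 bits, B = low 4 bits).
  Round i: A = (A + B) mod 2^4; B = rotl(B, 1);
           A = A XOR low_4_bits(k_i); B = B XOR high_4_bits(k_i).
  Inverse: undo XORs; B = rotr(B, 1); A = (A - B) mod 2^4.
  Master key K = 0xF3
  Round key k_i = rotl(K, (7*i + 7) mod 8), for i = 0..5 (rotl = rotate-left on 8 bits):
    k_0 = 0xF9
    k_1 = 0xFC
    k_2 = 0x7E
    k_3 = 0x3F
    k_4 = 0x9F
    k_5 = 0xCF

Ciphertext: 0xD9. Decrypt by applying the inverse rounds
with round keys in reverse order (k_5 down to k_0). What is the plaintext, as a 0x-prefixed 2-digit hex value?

s_0 = ciphertext = 0xD9
s_1 = InvRound(s_0, k_5) = 0x8A
s_2 = InvRound(s_1, k_4) = 0xE9
s_3 = InvRound(s_2, k_3) = 0xC5
s_4 = InvRound(s_3, k_2) = 0x11
s_5 = InvRound(s_4, k_1) = 0x67
s_6 = InvRound(s_5, k_0) = 0xB4

0xB4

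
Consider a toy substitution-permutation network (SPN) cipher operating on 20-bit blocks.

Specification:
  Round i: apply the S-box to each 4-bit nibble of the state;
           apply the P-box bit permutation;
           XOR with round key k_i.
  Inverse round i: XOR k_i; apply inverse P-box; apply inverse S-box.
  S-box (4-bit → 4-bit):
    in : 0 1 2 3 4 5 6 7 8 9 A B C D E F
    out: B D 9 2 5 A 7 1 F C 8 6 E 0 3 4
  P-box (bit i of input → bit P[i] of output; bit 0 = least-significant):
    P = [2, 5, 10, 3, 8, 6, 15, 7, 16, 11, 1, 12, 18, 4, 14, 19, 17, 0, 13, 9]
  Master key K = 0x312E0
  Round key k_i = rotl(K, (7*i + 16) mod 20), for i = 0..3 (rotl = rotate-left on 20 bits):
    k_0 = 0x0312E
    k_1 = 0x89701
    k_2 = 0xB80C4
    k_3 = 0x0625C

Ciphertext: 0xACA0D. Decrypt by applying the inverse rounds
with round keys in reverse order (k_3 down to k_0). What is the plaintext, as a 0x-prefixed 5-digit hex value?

s_0 = ciphertext = 0xACA0D
s_1 = InvRound(s_0, k_3) = 0x653BD
s_2 = InvRound(s_1, k_2) = 0x58265
s_3 = InvRound(s_2, k_1) = 0xD22E6
s_4 = InvRound(s_3, k_0) = 0xA220A

0xA220A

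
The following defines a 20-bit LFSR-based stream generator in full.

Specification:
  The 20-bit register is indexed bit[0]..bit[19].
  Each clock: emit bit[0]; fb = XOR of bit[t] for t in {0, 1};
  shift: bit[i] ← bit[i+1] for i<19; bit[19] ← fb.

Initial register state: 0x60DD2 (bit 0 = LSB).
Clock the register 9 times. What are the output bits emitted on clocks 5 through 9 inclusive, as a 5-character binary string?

10111

reg_0 = 0x60DD2
clock 1: out=0, reg = 0xB06E9
clock 2: out=1, reg = 0xD8374
clock 3: out=0, reg = 0x6C1BA
clock 4: out=0, reg = 0xB60DD
clock 5: out=1, reg = 0xDB06E
clock 6: out=0, reg = 0xED837
clock 7: out=1, reg = 0x76C1B
clock 8: out=1, reg = 0x3B60D
clock 9: out=1, reg = 0x9DB06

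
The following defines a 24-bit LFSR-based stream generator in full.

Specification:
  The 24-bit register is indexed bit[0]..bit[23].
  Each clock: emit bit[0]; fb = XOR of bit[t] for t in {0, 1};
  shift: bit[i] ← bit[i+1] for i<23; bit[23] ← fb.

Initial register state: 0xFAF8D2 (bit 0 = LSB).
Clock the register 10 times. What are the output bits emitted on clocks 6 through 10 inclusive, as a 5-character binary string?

01100

reg_0 = 0xFAF8D2
clock 1: out=0, reg = 0xFD7C69
clock 2: out=1, reg = 0xFEBE34
clock 3: out=0, reg = 0x7F5F1A
clock 4: out=0, reg = 0xBFAF8D
clock 5: out=1, reg = 0xDFD7C6
clock 6: out=0, reg = 0xEFEBE3
clock 7: out=1, reg = 0x77F5F1
clock 8: out=1, reg = 0xBBFAF8
clock 9: out=0, reg = 0x5DFD7C
clock 10: out=0, reg = 0x2EFEBE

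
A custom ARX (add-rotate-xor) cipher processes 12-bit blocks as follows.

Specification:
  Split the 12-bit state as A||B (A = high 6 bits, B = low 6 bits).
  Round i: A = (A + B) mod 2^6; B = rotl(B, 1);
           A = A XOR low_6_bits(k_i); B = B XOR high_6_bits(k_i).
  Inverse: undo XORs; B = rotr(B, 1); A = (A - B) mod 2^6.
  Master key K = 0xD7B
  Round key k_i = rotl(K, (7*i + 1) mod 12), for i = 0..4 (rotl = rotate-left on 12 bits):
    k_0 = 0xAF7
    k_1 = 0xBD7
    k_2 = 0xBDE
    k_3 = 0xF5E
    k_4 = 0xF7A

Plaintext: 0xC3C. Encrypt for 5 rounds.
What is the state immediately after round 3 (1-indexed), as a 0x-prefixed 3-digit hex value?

s_0 = plaintext = 0xC3C
s_1 = Round(s_0, k_0) = 0x6D2
s_2 = Round(s_1, k_1) = 0xE8B
s_3 = Round(s_2, k_2) = 0x6F9
s_4 = Round(s_3, k_3) = 0x28E
s_5 = Round(s_4, k_4) = 0x8A1

0x6F9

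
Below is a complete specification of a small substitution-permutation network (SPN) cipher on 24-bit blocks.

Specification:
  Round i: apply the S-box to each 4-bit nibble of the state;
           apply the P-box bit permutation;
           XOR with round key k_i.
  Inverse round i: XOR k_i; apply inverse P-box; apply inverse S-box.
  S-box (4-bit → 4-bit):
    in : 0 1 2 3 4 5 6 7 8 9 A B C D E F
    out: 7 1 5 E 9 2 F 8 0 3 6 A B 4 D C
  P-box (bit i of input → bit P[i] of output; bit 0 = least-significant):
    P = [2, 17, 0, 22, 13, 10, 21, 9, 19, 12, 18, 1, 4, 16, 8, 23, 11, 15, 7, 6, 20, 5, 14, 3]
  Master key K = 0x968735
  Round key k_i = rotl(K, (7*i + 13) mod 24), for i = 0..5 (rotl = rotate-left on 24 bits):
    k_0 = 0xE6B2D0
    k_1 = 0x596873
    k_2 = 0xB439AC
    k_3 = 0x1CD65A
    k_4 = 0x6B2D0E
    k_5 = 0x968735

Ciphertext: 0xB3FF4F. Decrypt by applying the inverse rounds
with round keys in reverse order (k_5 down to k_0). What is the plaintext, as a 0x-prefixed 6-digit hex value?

0xB6C296

s_0 = ciphertext = 0xB3FF4F
s_1 = InvRound(s_0, k_5) = 0x349328
s_2 = InvRound(s_1, k_4) = 0x9956CC
s_3 = InvRound(s_2, k_3) = 0x8ACF81
s_4 = InvRound(s_3, k_2) = 0x658060
s_5 = InvRound(s_4, k_1) = 0x291E2D
s_6 = InvRound(s_5, k_0) = 0xB6C296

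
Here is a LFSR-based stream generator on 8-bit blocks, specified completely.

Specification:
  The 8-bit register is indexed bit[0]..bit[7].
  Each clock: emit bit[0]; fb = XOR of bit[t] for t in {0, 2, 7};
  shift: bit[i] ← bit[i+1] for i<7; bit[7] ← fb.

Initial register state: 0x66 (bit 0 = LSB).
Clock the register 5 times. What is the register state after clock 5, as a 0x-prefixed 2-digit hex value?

0xAB

reg_0 = 0x66
clock 1: out=0, reg = 0xB3
clock 2: out=1, reg = 0x59
clock 3: out=1, reg = 0xAC
clock 4: out=0, reg = 0x56
clock 5: out=0, reg = 0xAB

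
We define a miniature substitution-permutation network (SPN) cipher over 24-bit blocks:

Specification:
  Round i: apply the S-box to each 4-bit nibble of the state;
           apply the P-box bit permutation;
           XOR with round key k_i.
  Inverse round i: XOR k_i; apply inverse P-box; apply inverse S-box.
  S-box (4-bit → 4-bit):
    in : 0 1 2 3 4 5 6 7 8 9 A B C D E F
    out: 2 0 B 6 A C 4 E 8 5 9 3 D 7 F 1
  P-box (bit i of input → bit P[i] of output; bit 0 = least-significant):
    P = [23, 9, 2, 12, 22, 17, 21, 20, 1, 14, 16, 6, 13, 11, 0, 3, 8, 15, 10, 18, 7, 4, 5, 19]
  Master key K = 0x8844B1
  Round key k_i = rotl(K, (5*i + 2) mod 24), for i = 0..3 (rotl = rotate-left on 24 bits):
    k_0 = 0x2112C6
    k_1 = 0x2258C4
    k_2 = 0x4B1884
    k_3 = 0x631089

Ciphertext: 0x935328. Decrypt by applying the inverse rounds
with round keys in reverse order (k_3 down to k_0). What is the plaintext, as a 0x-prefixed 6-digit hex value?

0xD1B9C4

s_0 = ciphertext = 0x935328
s_1 = InvRound(s_0, k_3) = 0x9F60CB
s_2 = InvRound(s_1, k_2) = 0x18E2AC
s_3 = InvRound(s_2, k_1) = 0x502874
s_4 = InvRound(s_3, k_0) = 0xD1B9C4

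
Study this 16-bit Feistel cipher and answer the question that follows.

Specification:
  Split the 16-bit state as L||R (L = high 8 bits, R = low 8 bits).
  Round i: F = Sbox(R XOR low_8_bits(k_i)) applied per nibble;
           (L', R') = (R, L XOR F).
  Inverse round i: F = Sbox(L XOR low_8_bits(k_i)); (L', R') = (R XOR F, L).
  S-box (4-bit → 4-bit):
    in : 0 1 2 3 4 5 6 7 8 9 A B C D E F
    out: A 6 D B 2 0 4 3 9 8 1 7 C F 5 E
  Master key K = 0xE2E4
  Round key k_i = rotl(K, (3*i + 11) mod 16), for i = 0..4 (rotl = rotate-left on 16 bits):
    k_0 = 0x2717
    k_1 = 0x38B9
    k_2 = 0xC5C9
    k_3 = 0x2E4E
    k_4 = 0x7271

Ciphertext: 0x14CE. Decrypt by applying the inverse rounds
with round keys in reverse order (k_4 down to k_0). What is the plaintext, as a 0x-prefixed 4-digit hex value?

0x2ADC

s_0 = ciphertext = 0x14CE
s_1 = InvRound(s_0, k_4) = 0x8E14
s_2 = InvRound(s_1, k_3) = 0xDE8E
s_3 = InvRound(s_2, k_2) = 0xEDDE
s_4 = InvRound(s_3, k_1) = 0xDCED
s_5 = InvRound(s_4, k_0) = 0x2ADC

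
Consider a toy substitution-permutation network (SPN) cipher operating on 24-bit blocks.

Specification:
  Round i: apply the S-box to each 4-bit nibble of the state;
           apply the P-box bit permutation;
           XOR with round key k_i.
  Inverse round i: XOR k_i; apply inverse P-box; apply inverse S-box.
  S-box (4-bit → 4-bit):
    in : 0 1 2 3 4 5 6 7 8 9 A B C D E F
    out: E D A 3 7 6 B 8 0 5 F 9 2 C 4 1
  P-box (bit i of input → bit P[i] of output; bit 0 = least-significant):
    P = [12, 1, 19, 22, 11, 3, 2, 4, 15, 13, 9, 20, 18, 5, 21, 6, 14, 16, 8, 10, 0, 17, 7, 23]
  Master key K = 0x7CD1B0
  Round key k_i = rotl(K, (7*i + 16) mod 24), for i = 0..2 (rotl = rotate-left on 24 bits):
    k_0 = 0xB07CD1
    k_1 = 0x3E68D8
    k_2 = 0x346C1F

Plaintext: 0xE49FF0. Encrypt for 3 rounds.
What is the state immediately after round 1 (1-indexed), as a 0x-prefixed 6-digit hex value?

s_0 = plaintext = 0xE49FF0
s_1 = Round(s_0, k_0) = 0xDDB553
s_2 = Round(s_1, k_1) = 0xBA5F16
s_3 = Round(s_2, k_2) = 0xD5B128

0xDDB553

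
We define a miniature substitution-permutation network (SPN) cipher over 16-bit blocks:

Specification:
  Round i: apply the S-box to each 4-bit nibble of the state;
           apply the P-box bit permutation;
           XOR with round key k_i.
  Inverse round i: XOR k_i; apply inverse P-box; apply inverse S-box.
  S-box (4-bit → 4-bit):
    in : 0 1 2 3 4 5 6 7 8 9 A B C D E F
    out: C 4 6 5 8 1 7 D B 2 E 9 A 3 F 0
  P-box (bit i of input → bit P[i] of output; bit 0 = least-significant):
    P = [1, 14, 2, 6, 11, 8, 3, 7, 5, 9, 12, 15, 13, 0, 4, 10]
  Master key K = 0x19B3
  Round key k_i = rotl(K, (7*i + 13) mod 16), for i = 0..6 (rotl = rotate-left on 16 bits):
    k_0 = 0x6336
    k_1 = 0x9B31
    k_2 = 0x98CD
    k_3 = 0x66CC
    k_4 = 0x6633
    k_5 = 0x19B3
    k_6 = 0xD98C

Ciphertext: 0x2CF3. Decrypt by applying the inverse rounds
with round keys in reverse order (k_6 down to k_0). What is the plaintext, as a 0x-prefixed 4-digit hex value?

0xA230

s_0 = ciphertext = 0x2CF3
s_1 = InvRound(s_0, k_6) = 0xE72E
s_2 = InvRound(s_1, k_5) = 0xEA72
s_3 = InvRound(s_2, k_4) = 0xC454
s_4 = InvRound(s_3, k_3) = 0x3C0F
s_5 = InvRound(s_4, k_2) = 0xB44B
s_6 = InvRound(s_5, k_1) = 0x7D6B
s_7 = InvRound(s_6, k_0) = 0xA230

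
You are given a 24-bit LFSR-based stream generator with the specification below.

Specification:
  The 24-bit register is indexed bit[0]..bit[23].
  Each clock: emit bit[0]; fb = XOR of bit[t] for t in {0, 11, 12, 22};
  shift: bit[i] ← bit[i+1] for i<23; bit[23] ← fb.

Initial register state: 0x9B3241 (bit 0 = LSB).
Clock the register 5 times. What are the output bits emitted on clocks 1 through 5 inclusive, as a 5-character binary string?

reg_0 = 0x9B3241
clock 1: out=1, reg = 0x4D9920
clock 2: out=0, reg = 0xA6CC90
clock 3: out=0, reg = 0xD36648
clock 4: out=0, reg = 0xE9B324
clock 5: out=0, reg = 0x74D992

10000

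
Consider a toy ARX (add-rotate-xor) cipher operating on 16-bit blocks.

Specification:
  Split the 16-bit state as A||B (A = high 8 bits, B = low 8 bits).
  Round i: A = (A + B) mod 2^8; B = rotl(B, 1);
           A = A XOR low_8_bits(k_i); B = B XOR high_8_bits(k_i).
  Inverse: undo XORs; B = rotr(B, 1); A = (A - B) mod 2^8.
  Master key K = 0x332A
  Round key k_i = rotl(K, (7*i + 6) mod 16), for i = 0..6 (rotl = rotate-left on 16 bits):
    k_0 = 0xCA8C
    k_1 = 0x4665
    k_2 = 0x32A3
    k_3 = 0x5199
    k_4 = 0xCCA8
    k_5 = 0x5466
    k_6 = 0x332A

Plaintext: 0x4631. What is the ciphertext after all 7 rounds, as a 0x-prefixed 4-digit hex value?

0xC6E3

s_0 = plaintext = 0x4631
s_1 = Round(s_0, k_0) = 0xFBA8
s_2 = Round(s_1, k_1) = 0xC617
s_3 = Round(s_2, k_2) = 0x7E1C
s_4 = Round(s_3, k_3) = 0x0369
s_5 = Round(s_4, k_4) = 0xC41E
s_6 = Round(s_5, k_5) = 0x8468
s_7 = Round(s_6, k_6) = 0xC6E3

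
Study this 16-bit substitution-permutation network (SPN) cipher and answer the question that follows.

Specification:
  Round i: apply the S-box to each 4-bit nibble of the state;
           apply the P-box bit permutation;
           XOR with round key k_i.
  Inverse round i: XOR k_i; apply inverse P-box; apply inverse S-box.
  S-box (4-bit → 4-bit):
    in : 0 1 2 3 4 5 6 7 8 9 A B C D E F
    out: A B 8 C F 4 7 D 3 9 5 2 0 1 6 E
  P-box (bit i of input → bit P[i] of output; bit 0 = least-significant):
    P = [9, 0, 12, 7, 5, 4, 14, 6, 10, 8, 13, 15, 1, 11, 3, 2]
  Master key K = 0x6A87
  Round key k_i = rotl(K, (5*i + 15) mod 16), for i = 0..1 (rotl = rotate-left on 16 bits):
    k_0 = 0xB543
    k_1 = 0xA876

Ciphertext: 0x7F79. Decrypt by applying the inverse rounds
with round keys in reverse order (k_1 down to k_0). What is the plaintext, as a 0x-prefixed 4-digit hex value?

0x29EB

s_0 = ciphertext = 0x7F79
s_1 = InvRound(s_0, k_1) = 0x7156
s_2 = InvRound(s_1, k_0) = 0x29EB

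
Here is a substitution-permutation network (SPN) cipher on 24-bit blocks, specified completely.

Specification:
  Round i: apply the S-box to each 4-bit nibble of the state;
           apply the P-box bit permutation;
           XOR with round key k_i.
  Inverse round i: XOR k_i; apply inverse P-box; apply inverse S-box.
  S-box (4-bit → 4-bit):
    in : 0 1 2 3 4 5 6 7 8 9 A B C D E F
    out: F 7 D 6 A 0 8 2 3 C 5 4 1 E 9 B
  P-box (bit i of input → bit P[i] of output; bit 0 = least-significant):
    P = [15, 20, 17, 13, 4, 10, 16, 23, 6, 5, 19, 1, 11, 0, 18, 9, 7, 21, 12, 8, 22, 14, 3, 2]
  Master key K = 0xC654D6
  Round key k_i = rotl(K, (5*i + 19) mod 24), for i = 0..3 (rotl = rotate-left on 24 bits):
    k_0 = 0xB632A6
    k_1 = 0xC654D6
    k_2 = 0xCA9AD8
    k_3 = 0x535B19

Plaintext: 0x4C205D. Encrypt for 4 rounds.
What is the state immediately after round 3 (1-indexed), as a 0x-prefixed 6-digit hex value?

0xE375B3

s_0 = plaintext = 0x4C205D
s_1 = Round(s_0, k_0) = 0xA85840
s_2 = Round(s_1, k_1) = 0x34F03E
s_3 = Round(s_2, k_2) = 0xE375B3
s_4 = Round(s_3, k_3) = 0x204B1C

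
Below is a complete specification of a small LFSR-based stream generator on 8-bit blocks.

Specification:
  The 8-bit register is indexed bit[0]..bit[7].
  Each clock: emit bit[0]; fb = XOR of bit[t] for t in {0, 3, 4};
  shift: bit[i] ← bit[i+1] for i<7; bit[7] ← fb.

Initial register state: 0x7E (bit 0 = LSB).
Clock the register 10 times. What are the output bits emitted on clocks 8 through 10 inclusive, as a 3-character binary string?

reg_0 = 0x7E
clock 1: out=0, reg = 0x3F
clock 2: out=1, reg = 0x9F
clock 3: out=1, reg = 0xCF
clock 4: out=1, reg = 0x67
clock 5: out=1, reg = 0xB3
clock 6: out=1, reg = 0x59
clock 7: out=1, reg = 0xAC
clock 8: out=0, reg = 0xD6
clock 9: out=0, reg = 0xEB
clock 10: out=1, reg = 0x75

001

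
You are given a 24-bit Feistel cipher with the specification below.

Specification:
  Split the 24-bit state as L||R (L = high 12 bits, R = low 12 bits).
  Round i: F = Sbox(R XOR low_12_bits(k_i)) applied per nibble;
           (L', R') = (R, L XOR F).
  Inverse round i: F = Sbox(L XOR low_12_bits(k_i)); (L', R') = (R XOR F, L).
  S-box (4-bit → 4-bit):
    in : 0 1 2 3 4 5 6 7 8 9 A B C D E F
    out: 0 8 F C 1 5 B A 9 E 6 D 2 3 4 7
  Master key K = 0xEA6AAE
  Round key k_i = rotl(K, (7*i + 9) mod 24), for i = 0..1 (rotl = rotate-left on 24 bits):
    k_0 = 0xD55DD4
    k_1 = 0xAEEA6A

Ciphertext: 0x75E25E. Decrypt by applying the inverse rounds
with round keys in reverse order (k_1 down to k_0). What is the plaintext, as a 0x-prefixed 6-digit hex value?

s_0 = ciphertext = 0x75E25E
s_1 = InvRound(s_0, k_1) = 0x19F75E
s_2 = InvRound(s_1, k_0) = 0x54319F

0x54319F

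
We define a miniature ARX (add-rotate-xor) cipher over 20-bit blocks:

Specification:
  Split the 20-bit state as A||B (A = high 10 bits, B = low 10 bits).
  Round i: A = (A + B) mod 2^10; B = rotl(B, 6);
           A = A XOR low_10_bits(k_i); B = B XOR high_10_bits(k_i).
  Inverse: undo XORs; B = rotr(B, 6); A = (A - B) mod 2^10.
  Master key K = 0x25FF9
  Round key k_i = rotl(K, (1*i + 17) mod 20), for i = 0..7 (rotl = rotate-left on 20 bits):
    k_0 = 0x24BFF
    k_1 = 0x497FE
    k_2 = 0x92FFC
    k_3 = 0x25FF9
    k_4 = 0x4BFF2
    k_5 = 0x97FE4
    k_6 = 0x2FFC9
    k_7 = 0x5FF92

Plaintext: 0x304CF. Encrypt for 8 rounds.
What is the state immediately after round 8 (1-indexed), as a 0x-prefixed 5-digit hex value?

s_0 = plaintext = 0x304CF
s_1 = Round(s_0, k_0) = 0x9BF5E
s_2 = Round(s_1, k_1) = 0x8CE90
s_3 = Round(s_2, k_2) = 0xCFE62
s_4 = Round(s_3, k_3) = 0x96031
s_5 = Round(s_4, k_4) = 0x5ED6C
s_6 = Round(s_5, k_5) = 0x40D49
s_7 = Round(s_6, k_6) = 0x616EB
s_8 = Round(s_7, k_7) = 0xF8B91

0xF8B91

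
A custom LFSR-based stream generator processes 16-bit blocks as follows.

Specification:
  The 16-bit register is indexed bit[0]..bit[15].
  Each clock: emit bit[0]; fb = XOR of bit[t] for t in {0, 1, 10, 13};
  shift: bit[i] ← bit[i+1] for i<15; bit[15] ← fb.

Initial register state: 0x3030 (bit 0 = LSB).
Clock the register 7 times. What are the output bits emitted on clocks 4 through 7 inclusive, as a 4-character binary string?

0110

reg_0 = 0x3030
clock 1: out=0, reg = 0x9818
clock 2: out=0, reg = 0x4C0C
clock 3: out=0, reg = 0xA606
clock 4: out=0, reg = 0xD303
clock 5: out=1, reg = 0x6981
clock 6: out=1, reg = 0x34C0
clock 7: out=0, reg = 0x1A60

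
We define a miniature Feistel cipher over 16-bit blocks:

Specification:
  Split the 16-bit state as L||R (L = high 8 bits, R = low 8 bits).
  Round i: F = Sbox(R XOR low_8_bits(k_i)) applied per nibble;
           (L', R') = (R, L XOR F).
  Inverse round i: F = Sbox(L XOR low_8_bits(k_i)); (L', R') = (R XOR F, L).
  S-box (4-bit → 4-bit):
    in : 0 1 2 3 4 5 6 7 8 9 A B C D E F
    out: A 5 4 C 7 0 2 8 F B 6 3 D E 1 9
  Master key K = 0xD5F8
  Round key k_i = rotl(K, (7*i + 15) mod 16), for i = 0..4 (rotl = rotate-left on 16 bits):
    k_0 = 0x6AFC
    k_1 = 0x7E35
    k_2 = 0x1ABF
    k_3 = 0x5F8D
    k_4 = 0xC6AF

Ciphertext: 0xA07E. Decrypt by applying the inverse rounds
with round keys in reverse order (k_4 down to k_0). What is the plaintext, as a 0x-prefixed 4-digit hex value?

0xA99D

s_0 = ciphertext = 0xA07E
s_1 = InvRound(s_0, k_4) = 0xD7A0
s_2 = InvRound(s_1, k_3) = 0xA6D7
s_3 = InvRound(s_2, k_2) = 0x8CA6
s_4 = InvRound(s_3, k_1) = 0x9D8C
s_5 = InvRound(s_4, k_0) = 0xA99D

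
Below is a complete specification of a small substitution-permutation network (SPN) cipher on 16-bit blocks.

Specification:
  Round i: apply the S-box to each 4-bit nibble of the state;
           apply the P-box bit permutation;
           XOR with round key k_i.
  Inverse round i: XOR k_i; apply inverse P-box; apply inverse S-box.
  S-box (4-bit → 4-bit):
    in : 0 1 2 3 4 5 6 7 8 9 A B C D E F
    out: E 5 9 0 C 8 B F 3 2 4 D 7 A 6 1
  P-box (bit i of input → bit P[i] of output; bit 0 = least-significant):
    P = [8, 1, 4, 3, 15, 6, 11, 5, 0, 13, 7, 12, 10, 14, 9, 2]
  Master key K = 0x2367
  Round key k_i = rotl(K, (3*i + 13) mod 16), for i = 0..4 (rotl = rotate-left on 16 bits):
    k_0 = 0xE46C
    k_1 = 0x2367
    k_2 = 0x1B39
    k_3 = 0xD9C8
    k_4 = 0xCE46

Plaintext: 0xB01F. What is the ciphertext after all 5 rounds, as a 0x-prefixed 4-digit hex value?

0x3781

s_0 = plaintext = 0xB01F
s_1 = Round(s_0, k_0) = 0x5BE8
s_2 = Round(s_1, k_1) = 0x3AA0
s_3 = Round(s_2, k_2) = 0x13A3
s_4 = Round(s_3, k_3) = 0xD7C8
s_5 = Round(s_4, k_4) = 0x3781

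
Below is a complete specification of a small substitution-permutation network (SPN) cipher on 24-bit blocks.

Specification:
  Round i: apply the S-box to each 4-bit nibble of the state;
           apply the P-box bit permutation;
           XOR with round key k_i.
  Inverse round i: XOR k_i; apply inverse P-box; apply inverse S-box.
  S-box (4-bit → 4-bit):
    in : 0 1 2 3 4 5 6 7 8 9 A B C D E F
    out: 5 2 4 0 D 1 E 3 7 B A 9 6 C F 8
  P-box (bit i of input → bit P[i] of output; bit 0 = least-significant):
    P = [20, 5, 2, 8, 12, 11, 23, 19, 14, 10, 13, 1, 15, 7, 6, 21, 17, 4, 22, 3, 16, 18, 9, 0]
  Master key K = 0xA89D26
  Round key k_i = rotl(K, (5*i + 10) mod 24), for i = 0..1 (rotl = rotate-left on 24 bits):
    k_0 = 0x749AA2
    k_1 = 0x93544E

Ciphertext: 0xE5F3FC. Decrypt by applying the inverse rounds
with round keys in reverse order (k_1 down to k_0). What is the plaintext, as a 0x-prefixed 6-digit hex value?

0xAAAA65

s_0 = ciphertext = 0xE5F3FC
s_1 = InvRound(s_0, k_1) = 0xC89639
s_2 = InvRound(s_1, k_0) = 0xAAAA65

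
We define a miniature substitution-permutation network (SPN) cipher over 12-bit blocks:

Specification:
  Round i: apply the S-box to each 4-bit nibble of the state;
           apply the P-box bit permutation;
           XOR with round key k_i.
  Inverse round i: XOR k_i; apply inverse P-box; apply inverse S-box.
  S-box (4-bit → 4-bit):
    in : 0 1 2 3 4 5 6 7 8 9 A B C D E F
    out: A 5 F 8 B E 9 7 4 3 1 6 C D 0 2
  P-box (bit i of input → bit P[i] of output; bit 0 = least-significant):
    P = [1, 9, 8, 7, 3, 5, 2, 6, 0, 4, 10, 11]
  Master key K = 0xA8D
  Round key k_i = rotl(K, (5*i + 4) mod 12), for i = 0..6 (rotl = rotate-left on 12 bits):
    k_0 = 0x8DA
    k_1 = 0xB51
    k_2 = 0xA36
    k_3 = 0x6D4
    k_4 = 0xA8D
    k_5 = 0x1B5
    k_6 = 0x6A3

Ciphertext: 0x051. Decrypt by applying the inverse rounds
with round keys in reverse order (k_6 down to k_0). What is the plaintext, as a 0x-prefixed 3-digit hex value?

s_0 = ciphertext = 0x051
s_1 = InvRound(s_0, k_6) = 0xB04
s_2 = InvRound(s_1, k_5) = 0x4F0
s_3 = InvRound(s_2, k_4) = 0x22F
s_4 = InvRound(s_3, k_3) = 0x746
s_5 = InvRound(s_4, k_2) = 0x508
s_6 = InvRound(s_5, k_1) = 0x26F
s_7 = InvRound(s_6, k_0) = 0x4B0

0x4B0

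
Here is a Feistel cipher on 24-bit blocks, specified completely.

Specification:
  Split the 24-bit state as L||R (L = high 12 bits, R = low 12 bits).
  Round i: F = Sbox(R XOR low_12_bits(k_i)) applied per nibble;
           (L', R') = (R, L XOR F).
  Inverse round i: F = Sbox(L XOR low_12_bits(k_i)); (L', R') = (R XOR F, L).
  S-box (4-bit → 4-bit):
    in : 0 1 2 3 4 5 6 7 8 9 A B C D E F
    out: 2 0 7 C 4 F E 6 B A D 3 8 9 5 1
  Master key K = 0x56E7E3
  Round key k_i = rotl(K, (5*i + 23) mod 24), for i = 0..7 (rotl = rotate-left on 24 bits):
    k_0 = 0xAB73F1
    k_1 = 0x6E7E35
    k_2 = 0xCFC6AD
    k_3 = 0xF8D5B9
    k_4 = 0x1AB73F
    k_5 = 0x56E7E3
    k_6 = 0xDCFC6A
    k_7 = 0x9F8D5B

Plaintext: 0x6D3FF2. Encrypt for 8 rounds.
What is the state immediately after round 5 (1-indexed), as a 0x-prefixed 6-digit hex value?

s_0 = plaintext = 0x6D3FF2
s_1 = Round(s_0, k_0) = 0xFF2EFF
s_2 = Round(s_1, k_1) = 0xEFFD7F
s_3 = Round(s_2, k_2) = 0xD7FD68
s_4 = Round(s_3, k_3) = 0xD686EF
s_5 = Round(s_4, k_4) = 0x6EFDFA
s_6 = Round(s_5, k_5) = 0xDFABE5
s_7 = Round(s_6, k_6) = 0xBE5B4B
s_8 = Round(s_7, k_7) = 0xB4B5E7

0x6EFDFA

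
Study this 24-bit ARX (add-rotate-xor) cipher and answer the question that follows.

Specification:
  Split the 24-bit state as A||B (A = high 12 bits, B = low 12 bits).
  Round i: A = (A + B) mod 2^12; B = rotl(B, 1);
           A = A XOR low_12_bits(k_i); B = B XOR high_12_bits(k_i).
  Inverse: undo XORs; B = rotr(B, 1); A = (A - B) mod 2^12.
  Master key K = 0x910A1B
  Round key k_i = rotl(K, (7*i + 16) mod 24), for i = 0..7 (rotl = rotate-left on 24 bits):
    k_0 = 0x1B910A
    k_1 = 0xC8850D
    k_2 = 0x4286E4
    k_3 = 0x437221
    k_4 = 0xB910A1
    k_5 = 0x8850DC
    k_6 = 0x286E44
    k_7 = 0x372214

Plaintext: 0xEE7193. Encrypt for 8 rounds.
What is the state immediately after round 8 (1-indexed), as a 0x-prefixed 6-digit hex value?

s_0 = plaintext = 0xEE7193
s_1 = Round(s_0, k_0) = 0x17029F
s_2 = Round(s_1, k_1) = 0x1029B6
s_3 = Round(s_2, k_2) = 0xC5C745
s_4 = Round(s_3, k_3) = 0x180ABD
s_5 = Round(s_4, k_4) = 0xC9CEEA
s_6 = Round(s_5, k_5) = 0xB5A550
s_7 = Round(s_6, k_6) = 0xEEE826
s_8 = Round(s_7, k_7) = 0x50033F

0x50033F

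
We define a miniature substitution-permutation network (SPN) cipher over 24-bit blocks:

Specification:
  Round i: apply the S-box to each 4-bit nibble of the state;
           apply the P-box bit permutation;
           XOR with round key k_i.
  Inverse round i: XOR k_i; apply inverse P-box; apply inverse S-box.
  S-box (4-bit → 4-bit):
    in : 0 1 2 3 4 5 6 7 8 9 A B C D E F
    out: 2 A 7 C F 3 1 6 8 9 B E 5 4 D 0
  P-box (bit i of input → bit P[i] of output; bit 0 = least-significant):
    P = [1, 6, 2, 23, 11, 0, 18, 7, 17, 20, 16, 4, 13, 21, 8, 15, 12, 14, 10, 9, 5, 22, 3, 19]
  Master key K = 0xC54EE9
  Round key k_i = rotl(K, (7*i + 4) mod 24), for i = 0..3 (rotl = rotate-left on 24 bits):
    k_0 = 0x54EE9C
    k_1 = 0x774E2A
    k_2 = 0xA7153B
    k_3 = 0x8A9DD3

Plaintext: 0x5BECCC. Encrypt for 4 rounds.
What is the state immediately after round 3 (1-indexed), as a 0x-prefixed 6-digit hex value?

0x0FF229

s_0 = plaintext = 0x5BECCC
s_1 = Round(s_0, k_0) = 0x1301BA
s_2 = Round(s_1, k_1) = 0x8B48F9
s_3 = Round(s_2, k_2) = 0x0FF229
s_4 = Round(s_3, k_3) = 0x5D95D0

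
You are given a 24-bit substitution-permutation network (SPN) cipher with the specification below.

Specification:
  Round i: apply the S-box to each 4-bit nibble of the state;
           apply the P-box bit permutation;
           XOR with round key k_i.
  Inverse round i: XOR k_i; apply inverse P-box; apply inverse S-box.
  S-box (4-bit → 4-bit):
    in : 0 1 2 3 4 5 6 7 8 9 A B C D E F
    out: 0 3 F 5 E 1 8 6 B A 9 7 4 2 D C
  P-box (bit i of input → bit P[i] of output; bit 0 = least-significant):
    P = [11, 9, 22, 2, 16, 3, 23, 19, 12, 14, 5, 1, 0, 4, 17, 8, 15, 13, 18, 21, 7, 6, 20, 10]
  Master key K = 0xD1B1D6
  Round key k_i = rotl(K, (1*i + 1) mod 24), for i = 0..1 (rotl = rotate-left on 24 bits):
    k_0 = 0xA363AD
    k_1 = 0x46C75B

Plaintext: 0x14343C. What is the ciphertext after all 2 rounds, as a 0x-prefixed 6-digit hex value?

0xBAFB37

s_0 = plaintext = 0x14343C
s_1 = Round(s_0, k_0) = 0x44034E
s_2 = Round(s_1, k_1) = 0xBAFB37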